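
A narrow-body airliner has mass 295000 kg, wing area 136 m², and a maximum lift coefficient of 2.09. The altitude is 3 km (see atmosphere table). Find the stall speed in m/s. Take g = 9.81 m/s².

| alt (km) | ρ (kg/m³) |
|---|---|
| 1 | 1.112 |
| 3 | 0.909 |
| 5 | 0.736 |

At 3 km, from the table: ρ = 0.909 kg/m³.
Weight W = mg = 295000 × 9.81 = 2.894×10^6 N.
From L = ½ρV²S·CL,max = W: V_stall = √(2W/(ρSCL,max)) = √(2·2.894×10^6/(0.909·136·2.09))
V_stall = √22400 = 150 m/s

V_stall = 150 m/s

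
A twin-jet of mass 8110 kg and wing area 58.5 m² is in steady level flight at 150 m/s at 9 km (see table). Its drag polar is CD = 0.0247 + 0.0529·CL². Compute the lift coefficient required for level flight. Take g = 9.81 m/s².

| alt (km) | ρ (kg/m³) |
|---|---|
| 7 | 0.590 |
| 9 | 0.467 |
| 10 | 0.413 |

CL = 0.259

At 9 km, from the table: ρ = 0.467 kg/m³.
In steady level flight, lift balances weight: W = mg = 8110 × 9.81 = 79559 N.
q = ½ρv² = ½ × 0.467 × 150² = 5254 Pa.
CL = 2W/(ρv²S) = 2×79559/(0.467×150²×58.5) = 0.2589.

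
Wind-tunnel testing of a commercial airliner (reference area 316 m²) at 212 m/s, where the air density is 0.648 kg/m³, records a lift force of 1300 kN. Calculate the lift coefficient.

CL = 0.283

From L = ½ρv²S·CL, rearranging gives CL = 2L/(ρv²S).
CL = 2 × 1.3×10^6 / (0.648 × 212² × 316) = 0.283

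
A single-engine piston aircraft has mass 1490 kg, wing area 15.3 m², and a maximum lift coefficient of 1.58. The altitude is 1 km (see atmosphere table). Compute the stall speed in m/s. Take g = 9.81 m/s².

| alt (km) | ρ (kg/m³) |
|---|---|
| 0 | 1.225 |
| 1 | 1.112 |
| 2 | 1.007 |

V_stall = 33 m/s

At 1 km, from the table: ρ = 1.112 kg/m³.
Stall occurs when L = W at CL,max. W = mg = 1490 × 9.81 = 14620 N.
V_stall = √(2W/(ρ·S·CL,max)) = √(2 × 14620 / (1.112 × 15.3 × 1.58))
V_stall = √1088 = 33 m/s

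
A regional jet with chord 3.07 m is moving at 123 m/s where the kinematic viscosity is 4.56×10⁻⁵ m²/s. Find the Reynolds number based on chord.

Re = v·c/ν = 123 × 3.07 / (4.56×10⁻⁵) = 8.28×10^6

Re = 8.28×10^6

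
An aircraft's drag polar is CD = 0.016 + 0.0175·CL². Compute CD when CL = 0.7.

CD = 0.016 + 0.0175 × 0.7² = 0.016 + 0.008575 = 0.0246

CD = 0.0246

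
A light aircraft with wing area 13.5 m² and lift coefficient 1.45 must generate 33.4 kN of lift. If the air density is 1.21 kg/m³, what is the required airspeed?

v = 53.1 m/s

L = ½ρv²S·CL ⇒ v = √(2L/(ρ·S·CL))
v = √(2 × 33400 / (1.21 × 13.5 × 1.45)) = √2820 = 53.1 m/s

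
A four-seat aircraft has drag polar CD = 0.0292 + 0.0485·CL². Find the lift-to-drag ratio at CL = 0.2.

L/D = 6.42

CD = 0.0292 + 0.0485 × 0.2² = 0.03114
L/D = CL/CD = 0.2 / 0.03114 = 6.42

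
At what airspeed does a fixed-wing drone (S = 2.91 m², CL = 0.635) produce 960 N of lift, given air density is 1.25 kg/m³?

v = 28.8 m/s

L = ½ρv²S·CL ⇒ v = √(2L/(ρ·S·CL))
v = √(2 × 960 / (1.25 × 2.91 × 0.635)) = √831.2 = 28.8 m/s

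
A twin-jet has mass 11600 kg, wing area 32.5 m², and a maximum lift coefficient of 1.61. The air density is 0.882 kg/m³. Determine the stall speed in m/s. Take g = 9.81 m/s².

Weight W = mg = 11600 × 9.81 = 1.138×10^5 N.
From L = ½ρV²S·CL,max = W: V_stall = √(2W/(ρSCL,max)) = √(2·1.138×10^5/(0.882·32.5·1.61))
V_stall = √4932 = 70.2 m/s

V_stall = 70.2 m/s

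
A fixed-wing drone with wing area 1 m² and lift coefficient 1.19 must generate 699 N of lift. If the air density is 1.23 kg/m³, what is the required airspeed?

v = 30.9 m/s

L = ½ρv²S·CL ⇒ v = √(2L/(ρ·S·CL))
v = √(2 × 699 / (1.23 × 1 × 1.19)) = √955.1 = 30.9 m/s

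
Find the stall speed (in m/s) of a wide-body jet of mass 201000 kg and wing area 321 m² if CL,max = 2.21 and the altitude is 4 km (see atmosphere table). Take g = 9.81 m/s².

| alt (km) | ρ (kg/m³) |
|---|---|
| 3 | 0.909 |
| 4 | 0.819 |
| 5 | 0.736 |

At 4 km, from the table: ρ = 0.819 kg/m³.
Weight W = mg = 201000 × 9.81 = 1.972×10^6 N.
From L = ½ρV²S·CL,max = W: V_stall = √(2W/(ρSCL,max)) = √(2·1.972×10^6/(0.819·321·2.21))
V_stall = √6788 = 82.4 m/s

V_stall = 82.4 m/s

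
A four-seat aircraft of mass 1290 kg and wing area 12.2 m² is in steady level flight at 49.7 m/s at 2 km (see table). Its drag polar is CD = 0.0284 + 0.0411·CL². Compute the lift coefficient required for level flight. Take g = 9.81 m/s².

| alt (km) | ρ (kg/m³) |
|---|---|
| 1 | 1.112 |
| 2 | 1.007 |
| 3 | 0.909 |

At 2 km, from the table: ρ = 1.007 kg/m³.
In steady level flight, lift balances weight: W = mg = 1290 × 9.81 = 12655 N.
Dynamic pressure q = 0.5 × 1.007 × 49.7² = 1244 Pa.
CL = W/(q·S) = 12655 / (1244 × 12.2) = 0.834.

CL = 0.834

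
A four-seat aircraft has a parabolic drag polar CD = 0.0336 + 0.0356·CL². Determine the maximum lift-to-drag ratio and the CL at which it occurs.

For CD = CD0 + K·CL², (L/D)max occurs at CL* = √(CD0/K) and equals 1/(2√(K·CD0)).
(L/D)max = 1/(2√(0.0356 × 0.0336)) = 1/(2 × 0.03459) = 14.5
CL* = √(0.0336/0.0356) = 0.972

(L/D)max = 14.5, at CL = 0.972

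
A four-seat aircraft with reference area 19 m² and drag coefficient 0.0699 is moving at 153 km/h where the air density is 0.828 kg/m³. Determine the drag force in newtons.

Convert speed: v = 153 km/h ÷ 3.6 = 42.5 m/s.
Dynamic pressure q = ½ρv² = ½ × 0.828 × 42.5² = 747.8 Pa.
D = q·S·CD = 747.8 × 19 × 0.0699 = 993 N

D = 993 N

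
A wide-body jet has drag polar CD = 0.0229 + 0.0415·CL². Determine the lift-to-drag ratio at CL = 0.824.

L/D = 16.1

CD = 0.0229 + 0.0415 × 0.824² = 0.05108
L/D = CL/CD = 0.824 / 0.05108 = 16.1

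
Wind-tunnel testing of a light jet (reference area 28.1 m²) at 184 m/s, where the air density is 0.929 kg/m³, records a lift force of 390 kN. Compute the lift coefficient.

CL = 0.883

From L = ½ρv²S·CL, rearranging gives CL = 2L/(ρv²S).
CL = 2 × 3.9×10^5 / (0.929 × 184² × 28.1) = 0.883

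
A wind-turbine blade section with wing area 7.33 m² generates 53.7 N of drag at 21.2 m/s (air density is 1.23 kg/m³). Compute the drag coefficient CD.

From D = ½ρv²S·CD, rearranging gives CD = 2D/(ρv²S).
CD = 2 × 53.7 / (1.23 × 21.2² × 7.33) = 0.0265

CD = 0.0265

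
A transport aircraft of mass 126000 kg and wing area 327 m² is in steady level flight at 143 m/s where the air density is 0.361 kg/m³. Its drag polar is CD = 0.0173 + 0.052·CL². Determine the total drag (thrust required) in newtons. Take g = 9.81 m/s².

Level flight ⇒ L = W = m·g = 126000 × 9.81 = 1.2361×10^6 N.
Dynamic pressure q = 0.5 × 0.361 × 143² = 3691 Pa.
Required CL = L/(qS) = 1.2361×10^6/(3691·327) = 1.024.
CD = 0.0173 + 0.052 × 1.024² = 0.07184.
D = q·S·CD = 3691 × 327 × 0.07184 = 86700 N

D = 86700 N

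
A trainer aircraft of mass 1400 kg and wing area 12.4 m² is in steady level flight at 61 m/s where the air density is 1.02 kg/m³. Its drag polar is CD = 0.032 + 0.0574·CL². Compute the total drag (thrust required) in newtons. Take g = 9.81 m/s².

D = 1210 N

Level flight ⇒ L = W = m·g = 1400 × 9.81 = 13734 N.
q = ½ρv² = ½ × 1.02 × 61² = 1898 Pa.
CL = W/(q·S) = 13734 / (1898 × 12.4) = 0.5836.
CD = 0.032 + 0.0574 × 0.5836² = 0.05155.
D = q·S·CD = 1898 × 12.4 × 0.05155 = 1213 N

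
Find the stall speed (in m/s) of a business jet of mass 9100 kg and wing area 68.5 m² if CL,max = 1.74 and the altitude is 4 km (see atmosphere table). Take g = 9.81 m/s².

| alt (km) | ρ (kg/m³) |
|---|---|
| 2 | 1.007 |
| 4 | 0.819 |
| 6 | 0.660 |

At 4 km, from the table: ρ = 0.819 kg/m³.
At stall, lift equals weight: L = W = m·g = 9100 × 9.81 = 89270 N.
V_stall = √(2W/(ρ·S·CL,max)) = √(2 × 89270 / (0.819 × 68.5 × 1.74))
V_stall = √1829 = 42.8 m/s

V_stall = 42.8 m/s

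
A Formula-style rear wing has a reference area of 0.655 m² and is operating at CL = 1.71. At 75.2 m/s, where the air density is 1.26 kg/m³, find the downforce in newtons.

L = 3990 N

L = ½ρv²S·CL = ½ × 1.26 × 75.2² × 0.655 × 1.71 = 3990 N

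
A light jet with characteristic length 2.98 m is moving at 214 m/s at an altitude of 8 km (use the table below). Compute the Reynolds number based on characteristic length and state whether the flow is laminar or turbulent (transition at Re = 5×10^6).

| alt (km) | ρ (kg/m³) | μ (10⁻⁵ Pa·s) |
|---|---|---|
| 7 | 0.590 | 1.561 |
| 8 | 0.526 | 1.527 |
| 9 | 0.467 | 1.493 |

Re = 2.2×10^7 (turbulent)

At 8 km, from the table: ρ = 0.526 kg/m³, μ = 1.527×10⁻⁵ Pa·s.
Re = ρ·v·c/μ = 0.526 × 214 × 2.98 / (1.527×10⁻⁵) = 2.2×10^7
Since 2.2×10^7 > 5×10^6, the flow is turbulent.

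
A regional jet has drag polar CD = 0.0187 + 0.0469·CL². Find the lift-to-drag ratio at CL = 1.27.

CD = 0.0187 + 0.0469 × 1.27² = 0.09435
L/D = CL/CD = 1.27 / 0.09435 = 13.5

L/D = 13.5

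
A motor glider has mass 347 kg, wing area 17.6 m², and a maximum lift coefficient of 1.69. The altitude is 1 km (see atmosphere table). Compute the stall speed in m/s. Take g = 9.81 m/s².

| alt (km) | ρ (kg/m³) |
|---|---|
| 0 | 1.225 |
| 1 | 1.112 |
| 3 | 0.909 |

V_stall = 14.3 m/s

At 1 km, from the table: ρ = 1.112 kg/m³.
Stall occurs when L = W at CL,max. W = mg = 347 × 9.81 = 3404 N.
V_stall = √(2W/(ρ·S·CL,max)) = √(2 × 3404 / (1.112 × 17.6 × 1.69))
V_stall = √205.8 = 14.3 m/s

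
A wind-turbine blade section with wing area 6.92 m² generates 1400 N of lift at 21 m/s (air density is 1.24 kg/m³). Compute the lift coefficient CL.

From L = ½ρv²S·CL, rearranging gives CL = 2L/(ρv²S).
CL = 2 × 1400 / (1.24 × 21² × 6.92) = 0.74

CL = 0.74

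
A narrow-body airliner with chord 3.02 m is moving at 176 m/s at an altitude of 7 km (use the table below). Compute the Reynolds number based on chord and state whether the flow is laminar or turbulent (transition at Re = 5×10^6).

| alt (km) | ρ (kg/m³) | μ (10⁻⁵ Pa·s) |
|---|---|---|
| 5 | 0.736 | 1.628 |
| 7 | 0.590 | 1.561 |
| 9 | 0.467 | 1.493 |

Re = 2.01×10^7 (turbulent)

At 7 km, from the table: ρ = 0.590 kg/m³, μ = 1.561×10⁻⁵ Pa·s.
Re = ρ·v·c/μ = 0.59 × 176 × 3.02 / (1.561×10⁻⁵) = 2.01×10^7
Since 2.01×10^7 > 5×10^6, the flow is turbulent.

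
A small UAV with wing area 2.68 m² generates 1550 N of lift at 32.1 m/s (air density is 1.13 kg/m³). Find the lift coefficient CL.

From L = ½ρv²S·CL, rearranging gives CL = 2L/(ρv²S).
CL = 2 × 1550 / (1.13 × 32.1² × 2.68) = 0.993

CL = 0.993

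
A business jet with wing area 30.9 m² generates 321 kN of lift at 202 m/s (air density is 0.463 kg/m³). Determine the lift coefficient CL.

CL = 1.1

From L = ½ρv²S·CL, rearranging gives CL = 2L/(ρv²S).
CL = 2 × 3.21×10^5 / (0.463 × 202² × 30.9) = 1.1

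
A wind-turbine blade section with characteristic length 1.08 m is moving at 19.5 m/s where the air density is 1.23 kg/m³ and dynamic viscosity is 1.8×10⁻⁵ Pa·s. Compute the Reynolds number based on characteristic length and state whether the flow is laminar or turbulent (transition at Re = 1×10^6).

Re = ρ·v·c/μ = 1.23 × 19.5 × 1.08 / (1.8×10⁻⁵) = 1.44×10^6
Since 1.44×10^6 > 1×10^6, the flow is turbulent.

Re = 1.44×10^6 (turbulent)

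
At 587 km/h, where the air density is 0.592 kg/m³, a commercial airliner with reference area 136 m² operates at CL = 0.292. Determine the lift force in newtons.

L = 3.13×10^5 N

Convert speed: v = 587 km/h ÷ 3.6 = 163.1 m/s.
L = ½ρv²S·CL = ½ × 0.592 × 163.1² × 136 × 0.292 = 3.13×10^5 N ≈ 313 kN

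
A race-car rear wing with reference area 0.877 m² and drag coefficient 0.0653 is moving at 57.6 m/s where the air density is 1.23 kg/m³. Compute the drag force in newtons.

Dynamic pressure q = ½ρv² = ½ × 1.23 × 57.6² = 2040 Pa.
D = q·S·CD = 2040 × 0.877 × 0.0653 = 117 N

D = 117 N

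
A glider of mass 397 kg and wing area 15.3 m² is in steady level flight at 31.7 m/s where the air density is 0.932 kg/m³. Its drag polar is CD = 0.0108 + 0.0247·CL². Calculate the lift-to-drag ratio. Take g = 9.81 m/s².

Weight W = mg = 397 × 9.81 = 3894.6 N; in level flight L = W.
q = ½ρv² = ½ × 0.932 × 31.7² = 468.3 Pa.
Required CL = L/(qS) = 3894.6/(468.3·15.3) = 0.5436.
CD = 0.0108 + 0.0247 × 0.5436² = 0.0181.
L/D = CL/CD = 0.5436 / 0.0181 = 30

L/D = 30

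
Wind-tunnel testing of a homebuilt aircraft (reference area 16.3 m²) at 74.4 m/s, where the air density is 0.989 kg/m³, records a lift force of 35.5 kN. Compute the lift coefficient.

From L = ½ρv²S·CL, rearranging gives CL = 2L/(ρv²S).
CL = 2 × 35500 / (0.989 × 74.4² × 16.3) = 0.796

CL = 0.796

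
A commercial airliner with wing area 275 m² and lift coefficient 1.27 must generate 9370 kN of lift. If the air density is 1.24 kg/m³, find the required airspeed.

v = 208 m/s

L = ½ρv²S·CL ⇒ v = √(2L/(ρ·S·CL))
v = √(2 × 9.37×10^6 / (1.24 × 275 × 1.27)) = √43270 = 208 m/s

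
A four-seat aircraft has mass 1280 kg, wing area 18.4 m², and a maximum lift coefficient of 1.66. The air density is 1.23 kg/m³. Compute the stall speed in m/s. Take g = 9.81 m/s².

V_stall = 25.9 m/s

Weight W = mg = 1280 × 9.81 = 12560 N.
V_stall = √(2W/(ρ·S·CL,max)) = √(2 × 12560 / (1.23 × 18.4 × 1.66))
V_stall = √668.5 = 25.9 m/s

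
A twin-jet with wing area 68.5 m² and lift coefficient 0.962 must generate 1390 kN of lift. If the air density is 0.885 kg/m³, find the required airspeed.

v = 218 m/s

L = ½ρv²S·CL ⇒ v = √(2L/(ρ·S·CL))
v = √(2 × 1.39×10^6 / (0.885 × 68.5 × 0.962)) = √47670 = 218 m/s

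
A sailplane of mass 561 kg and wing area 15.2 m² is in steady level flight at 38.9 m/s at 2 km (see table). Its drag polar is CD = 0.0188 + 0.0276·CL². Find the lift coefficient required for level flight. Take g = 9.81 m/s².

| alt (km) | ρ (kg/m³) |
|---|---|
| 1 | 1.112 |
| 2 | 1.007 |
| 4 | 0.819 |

At 2 km, from the table: ρ = 1.007 kg/m³.
Weight W = mg = 561 × 9.81 = 5503.4 N; in level flight L = W.
q = ½ρv² = ½ × 1.007 × 38.9² = 761.9 Pa.
Required CL = L/(qS) = 5503.4/(761.9·15.2) = 0.4752.

CL = 0.475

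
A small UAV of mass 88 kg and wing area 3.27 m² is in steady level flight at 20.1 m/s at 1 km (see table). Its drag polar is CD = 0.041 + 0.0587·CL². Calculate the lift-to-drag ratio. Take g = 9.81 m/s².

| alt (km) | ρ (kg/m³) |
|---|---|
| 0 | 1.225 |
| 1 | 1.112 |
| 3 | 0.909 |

At 1 km, from the table: ρ = 1.112 kg/m³.
Level flight ⇒ L = W = m·g = 88 × 9.81 = 863.28 N.
Dynamic pressure q = 0.5 × 1.112 × 20.1² = 224.6 Pa.
CL = W/(q·S) = 863.28 / (224.6 × 3.27) = 1.175.
CD = 0.041 + 0.0587 × 1.175² = 0.1221.
L/D = CL/CD = 1.175 / 0.1221 = 9.63

L/D = 9.63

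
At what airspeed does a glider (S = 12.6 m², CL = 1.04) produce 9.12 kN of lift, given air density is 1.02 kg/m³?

L = ½ρv²S·CL ⇒ v = √(2L/(ρ·S·CL))
v = √(2 × 9120 / (1.02 × 12.6 × 1.04)) = √1365 = 36.9 m/s

v = 36.9 m/s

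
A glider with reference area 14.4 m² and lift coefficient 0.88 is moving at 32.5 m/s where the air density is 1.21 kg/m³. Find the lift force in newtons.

L = 8100 N

Dynamic pressure q = ½ρv² = ½ × 1.21 × 32.5² = 639 Pa.
L = q·S·CL = 639 × 14.4 × 0.88 = 8100 N ≈ 8.1 kN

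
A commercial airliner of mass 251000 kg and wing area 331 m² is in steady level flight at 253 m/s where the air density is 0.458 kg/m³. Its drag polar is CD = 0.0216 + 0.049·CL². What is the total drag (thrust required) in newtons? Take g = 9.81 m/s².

In steady level flight, lift balances weight: W = mg = 251000 × 9.81 = 2.4623×10^6 N.
Dynamic pressure q = 0.5 × 0.458 × 253² = 14660 Pa.
CL = 2W/(ρv²S) = 2×2.4623×10^6/(0.458×253²×331) = 0.5075.
CD = 0.0216 + 0.049 × 0.5075² = 0.03422.
D = q·S·CD = 14660 × 331 × 0.03422 = 1.66×10^5 N

D = 1.66×10^5 N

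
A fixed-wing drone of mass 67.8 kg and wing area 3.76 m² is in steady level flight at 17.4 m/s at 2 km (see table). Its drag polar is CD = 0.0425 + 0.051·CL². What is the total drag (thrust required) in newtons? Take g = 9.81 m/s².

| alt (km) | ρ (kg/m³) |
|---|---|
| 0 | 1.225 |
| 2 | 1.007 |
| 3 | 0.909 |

At 2 km, from the table: ρ = 1.007 kg/m³.
In steady level flight, lift balances weight: W = mg = 67.8 × 9.81 = 665.12 N.
Dynamic pressure q = 0.5 × 1.007 × 17.4² = 152.4 Pa.
Required CL = L/(qS) = 665.12/(152.4·3.76) = 1.16.
CD = 0.0425 + 0.051 × 1.16² = 0.1112.
D = q·S·CD = 152.4 × 3.76 × 0.1112 = 63.72 N

D = 63.7 N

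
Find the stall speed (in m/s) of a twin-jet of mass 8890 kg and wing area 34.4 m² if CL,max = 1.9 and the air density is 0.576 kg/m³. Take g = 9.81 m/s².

V_stall = 68.1 m/s

Weight W = mg = 8890 × 9.81 = 87210 N.
V_stall = √(2W/(ρ·S·CL,max)) = √(2 × 87210 / (0.576 × 34.4 × 1.9))
V_stall = √4633 = 68.1 m/s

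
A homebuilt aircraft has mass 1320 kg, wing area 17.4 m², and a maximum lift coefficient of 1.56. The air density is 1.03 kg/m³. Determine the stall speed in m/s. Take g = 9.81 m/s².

V_stall = 30.4 m/s

At stall, lift equals weight: L = W = m·g = 1320 × 9.81 = 12950 N.
V_stall = √(2W/(ρ·S·CL,max)) = √(2 × 12950 / (1.03 × 17.4 × 1.56))
V_stall = √926.3 = 30.4 m/s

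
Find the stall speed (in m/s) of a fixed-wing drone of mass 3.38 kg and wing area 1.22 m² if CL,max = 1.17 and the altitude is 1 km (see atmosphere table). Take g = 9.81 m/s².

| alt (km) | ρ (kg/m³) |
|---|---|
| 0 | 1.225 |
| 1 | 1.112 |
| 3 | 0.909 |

At 1 km, from the table: ρ = 1.112 kg/m³.
Stall occurs when L = W at CL,max. W = mg = 3.38 × 9.81 = 33.16 N.
From L = ½ρV²S·CL,max = W: V_stall = √(2W/(ρSCL,max)) = √(2·33.16/(1.112·1.22·1.17))
V_stall = √41.78 = 6.46 m/s

V_stall = 6.46 m/s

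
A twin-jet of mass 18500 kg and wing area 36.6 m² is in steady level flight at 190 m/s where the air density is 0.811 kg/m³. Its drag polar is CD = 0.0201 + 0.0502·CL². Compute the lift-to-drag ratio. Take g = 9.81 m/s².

Weight W = mg = 18500 × 9.81 = 1.8148×10^5 N; in level flight L = W.
q = ½ρv² = ½ × 0.811 × 190² = 14640 Pa.
CL = 2W/(ρv²S) = 2×1.8148×10^5/(0.811×190²×36.6) = 0.3387.
CD = 0.0201 + 0.0502 × 0.3387² = 0.02586.
L/D = CL/CD = 0.3387 / 0.02586 = 13.1

L/D = 13.1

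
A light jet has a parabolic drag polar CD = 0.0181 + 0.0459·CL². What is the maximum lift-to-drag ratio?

(L/D)max = 17.3

For CD = CD0 + K·CL², (L/D)max occurs at CL* = √(CD0/K) and equals 1/(2√(K·CD0)).
(L/D)max = 1/(2√(0.0459 × 0.0181)) = 1/(2 × 0.02882) = 17.3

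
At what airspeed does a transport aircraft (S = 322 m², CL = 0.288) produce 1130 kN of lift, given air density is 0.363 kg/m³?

v = 259 m/s

L = ½ρv²S·CL ⇒ v = √(2L/(ρ·S·CL))
v = √(2 × 1.13×10^6 / (0.363 × 322 × 0.288)) = √67140 = 259 m/s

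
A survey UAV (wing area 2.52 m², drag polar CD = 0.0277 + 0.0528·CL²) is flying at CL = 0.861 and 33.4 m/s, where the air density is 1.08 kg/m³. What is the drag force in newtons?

CD = 0.0277 + 0.0528 × 0.861² = 0.06684
D = ½ρv²S·CD = ½ × 1.08 × 33.4² × 2.52 × 0.06684 = 101 N

D = 101 N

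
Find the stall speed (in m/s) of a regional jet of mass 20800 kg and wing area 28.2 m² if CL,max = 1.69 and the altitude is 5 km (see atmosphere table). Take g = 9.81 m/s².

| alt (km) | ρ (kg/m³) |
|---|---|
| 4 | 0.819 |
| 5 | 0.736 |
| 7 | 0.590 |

At 5 km, from the table: ρ = 0.736 kg/m³.
At stall, lift equals weight: L = W = m·g = 20800 × 9.81 = 2.04×10^5 N.
V_stall = √(2W/(ρ·S·CL,max)) = √(2 × 2.04×10^5 / (0.736 × 28.2 × 1.69))
V_stall = √11630 = 108 m/s

V_stall = 108 m/s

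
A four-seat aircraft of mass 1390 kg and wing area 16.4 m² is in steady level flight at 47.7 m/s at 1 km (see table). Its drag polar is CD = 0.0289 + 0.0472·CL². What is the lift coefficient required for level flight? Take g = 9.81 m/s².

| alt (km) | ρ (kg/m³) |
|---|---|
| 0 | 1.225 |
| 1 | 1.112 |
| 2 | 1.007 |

At 1 km, from the table: ρ = 1.112 kg/m³.
In steady level flight, lift balances weight: W = mg = 1390 × 9.81 = 13636 N.
q = ½ρv² = ½ × 1.112 × 47.7² = 1265 Pa.
CL = W/(q·S) = 13636 / (1265 × 16.4) = 0.6572.

CL = 0.657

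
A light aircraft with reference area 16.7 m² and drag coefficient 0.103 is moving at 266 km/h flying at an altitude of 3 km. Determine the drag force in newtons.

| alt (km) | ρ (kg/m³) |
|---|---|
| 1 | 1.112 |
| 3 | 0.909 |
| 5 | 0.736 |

At 3 km, from the table: ρ = 0.909 kg/m³.
Convert speed: v = 266 km/h ÷ 3.6 = 73.89 m/s.
D = ½ρv²S·CD = ½ × 0.909 × 73.89² × 16.7 × 0.103 = 4270 N

D = 4270 N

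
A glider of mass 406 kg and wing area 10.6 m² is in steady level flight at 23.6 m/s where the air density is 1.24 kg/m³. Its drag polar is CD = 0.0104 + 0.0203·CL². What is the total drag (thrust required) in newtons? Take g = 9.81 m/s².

Weight W = mg = 406 × 9.81 = 3982.9 N; in level flight L = W.
Dynamic pressure q = 0.5 × 1.24 × 23.6² = 345.3 Pa.
Required CL = L/(qS) = 3982.9/(345.3·10.6) = 1.088.
CD = 0.0104 + 0.0203 × 1.088² = 0.03443.
D = q·S·CD = 345.3 × 10.6 × 0.03443 = 126 N

D = 126 N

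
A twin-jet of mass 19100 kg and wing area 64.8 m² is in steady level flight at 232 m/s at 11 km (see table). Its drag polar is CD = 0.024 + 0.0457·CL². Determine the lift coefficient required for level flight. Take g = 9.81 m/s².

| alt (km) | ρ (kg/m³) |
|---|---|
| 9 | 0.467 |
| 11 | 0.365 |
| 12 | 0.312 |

At 11 km, from the table: ρ = 0.365 kg/m³.
Weight W = mg = 19100 × 9.81 = 1.8737×10^5 N; in level flight L = W.
Dynamic pressure q = 0.5 × 0.365 × 232² = 9823 Pa.
CL = W/(q·S) = 1.8737×10^5 / (9823 × 64.8) = 0.2944.

CL = 0.294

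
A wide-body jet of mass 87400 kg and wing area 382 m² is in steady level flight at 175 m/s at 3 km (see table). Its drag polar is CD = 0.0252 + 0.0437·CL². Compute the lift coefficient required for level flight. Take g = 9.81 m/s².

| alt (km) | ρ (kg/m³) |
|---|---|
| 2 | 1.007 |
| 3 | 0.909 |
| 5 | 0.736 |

CL = 0.161

At 3 km, from the table: ρ = 0.909 kg/m³.
In steady level flight, lift balances weight: W = mg = 87400 × 9.81 = 8.5739×10^5 N.
q = ½ρv² = ½ × 0.909 × 175² = 13920 Pa.
Required CL = L/(qS) = 8.5739×10^5/(13920·382) = 0.1613.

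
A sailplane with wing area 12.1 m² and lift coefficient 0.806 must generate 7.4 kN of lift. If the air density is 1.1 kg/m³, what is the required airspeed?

v = 37.1 m/s

L = ½ρv²S·CL ⇒ v = √(2L/(ρ·S·CL))
v = √(2 × 7400 / (1.1 × 12.1 × 0.806)) = √1380 = 37.1 m/s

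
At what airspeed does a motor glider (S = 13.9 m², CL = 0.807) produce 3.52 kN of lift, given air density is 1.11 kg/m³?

v = 23.8 m/s

L = ½ρv²S·CL ⇒ v = √(2L/(ρ·S·CL))
v = √(2 × 3520 / (1.11 × 13.9 × 0.807)) = √565.4 = 23.8 m/s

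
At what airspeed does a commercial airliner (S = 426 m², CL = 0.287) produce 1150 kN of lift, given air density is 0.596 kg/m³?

L = ½ρv²S·CL ⇒ v = √(2L/(ρ·S·CL))
v = √(2 × 1.15×10^6 / (0.596 × 426 × 0.287)) = √31560 = 178 m/s

v = 178 m/s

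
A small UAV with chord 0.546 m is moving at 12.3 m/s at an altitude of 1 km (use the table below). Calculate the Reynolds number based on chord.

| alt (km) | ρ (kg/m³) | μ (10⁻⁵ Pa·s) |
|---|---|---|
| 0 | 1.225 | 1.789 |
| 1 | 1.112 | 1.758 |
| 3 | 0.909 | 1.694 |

At 1 km, from the table: ρ = 1.112 kg/m³, μ = 1.758×10⁻⁵ Pa·s.
Re = ρ·v·c/μ = 1.112 × 12.3 × 0.546 / (1.758×10⁻⁵) = 4.25×10^5

Re = 4.25×10^5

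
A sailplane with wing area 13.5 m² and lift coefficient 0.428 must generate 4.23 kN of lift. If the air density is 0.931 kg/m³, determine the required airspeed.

L = ½ρv²S·CL ⇒ v = √(2L/(ρ·S·CL))
v = √(2 × 4230 / (0.931 × 13.5 × 0.428)) = √1573 = 39.7 m/s

v = 39.7 m/s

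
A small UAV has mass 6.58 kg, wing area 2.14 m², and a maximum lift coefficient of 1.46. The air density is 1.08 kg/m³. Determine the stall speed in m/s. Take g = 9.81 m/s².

Weight W = mg = 6.58 × 9.81 = 64.55 N.
V_stall = √(2W/(ρ·S·CL,max)) = √(2 × 64.55 / (1.08 × 2.14 × 1.46))
V_stall = √38.26 = 6.19 m/s

V_stall = 6.19 m/s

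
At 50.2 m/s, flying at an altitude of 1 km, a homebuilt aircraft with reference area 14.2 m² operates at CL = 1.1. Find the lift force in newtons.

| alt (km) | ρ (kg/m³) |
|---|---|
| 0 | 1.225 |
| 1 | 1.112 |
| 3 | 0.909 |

At 1 km, from the table: ρ = 1.112 kg/m³.
Dynamic pressure q = ½ρv² = ½ × 1.112 × 50.2² = 1401 Pa.
L = q·S·CL = 1401 × 14.2 × 1.1 = 21900 N ≈ 21.9 kN

L = 21900 N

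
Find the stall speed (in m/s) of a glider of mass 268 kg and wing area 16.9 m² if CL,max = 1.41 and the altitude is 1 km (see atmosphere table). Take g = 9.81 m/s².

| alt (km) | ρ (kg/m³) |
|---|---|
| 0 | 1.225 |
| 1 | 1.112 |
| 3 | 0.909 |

V_stall = 14.1 m/s

At 1 km, from the table: ρ = 1.112 kg/m³.
Stall occurs when L = W at CL,max. W = mg = 268 × 9.81 = 2629 N.
V_stall = √(2W/(ρ·S·CL,max)) = √(2 × 2629 / (1.112 × 16.9 × 1.41))
V_stall = √198.4 = 14.1 m/s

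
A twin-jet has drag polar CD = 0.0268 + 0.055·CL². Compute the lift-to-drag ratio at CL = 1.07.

L/D = 11.9

CD = 0.0268 + 0.055 × 1.07² = 0.08977
L/D = CL/CD = 1.07 / 0.08977 = 11.9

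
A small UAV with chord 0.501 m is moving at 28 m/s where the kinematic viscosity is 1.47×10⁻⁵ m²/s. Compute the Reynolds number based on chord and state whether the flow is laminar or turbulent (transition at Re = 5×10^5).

Re = 9.54×10^5 (turbulent)

Re = v·c/ν = 28 × 0.501 / (1.47×10⁻⁵) = 9.54×10^5
Since 9.54×10^5 > 5×10^5, the flow is turbulent.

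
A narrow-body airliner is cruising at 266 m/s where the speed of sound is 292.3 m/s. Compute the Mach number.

M = v/a = 266 / 292.3 = 0.91

M = 0.91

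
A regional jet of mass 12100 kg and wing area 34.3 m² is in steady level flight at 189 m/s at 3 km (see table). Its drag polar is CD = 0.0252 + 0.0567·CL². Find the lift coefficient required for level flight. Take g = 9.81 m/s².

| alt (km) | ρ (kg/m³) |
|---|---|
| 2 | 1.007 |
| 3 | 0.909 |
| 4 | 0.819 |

At 3 km, from the table: ρ = 0.909 kg/m³.
Level flight ⇒ L = W = m·g = 12100 × 9.81 = 1.187×10^5 N.
Dynamic pressure q = 0.5 × 0.909 × 189² = 16240 Pa.
Required CL = L/(qS) = 1.187×10^5/(16240·34.3) = 0.2132.

CL = 0.213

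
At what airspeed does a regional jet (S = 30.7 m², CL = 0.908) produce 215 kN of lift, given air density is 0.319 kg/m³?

v = 220 m/s

L = ½ρv²S·CL ⇒ v = √(2L/(ρ·S·CL))
v = √(2 × 2.15×10^5 / (0.319 × 30.7 × 0.908)) = √48360 = 220 m/s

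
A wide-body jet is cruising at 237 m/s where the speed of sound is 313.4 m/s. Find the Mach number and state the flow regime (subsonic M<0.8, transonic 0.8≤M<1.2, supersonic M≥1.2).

M = v/a = 237 / 313.4 = 0.756
M = 0.756 → subsonic.

M = 0.756 (subsonic)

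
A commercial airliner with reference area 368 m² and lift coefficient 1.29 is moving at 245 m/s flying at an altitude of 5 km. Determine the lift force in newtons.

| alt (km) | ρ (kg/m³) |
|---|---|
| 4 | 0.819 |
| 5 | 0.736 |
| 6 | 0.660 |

At 5 km, from the table: ρ = 0.736 kg/m³.
Dynamic pressure q = ½ρv² = ½ × 0.736 × 245² = 22090 Pa.
L = q·S·CL = 22090 × 368 × 1.29 = 1.05×10^7 N ≈ 10500 kN

L = 1.05×10^7 N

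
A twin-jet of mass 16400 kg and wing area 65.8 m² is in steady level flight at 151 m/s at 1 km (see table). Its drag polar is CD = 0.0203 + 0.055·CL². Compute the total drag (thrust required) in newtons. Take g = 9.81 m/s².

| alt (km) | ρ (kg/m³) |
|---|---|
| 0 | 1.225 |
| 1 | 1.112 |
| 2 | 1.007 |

At 1 km, from the table: ρ = 1.112 kg/m³.
Level flight ⇒ L = W = m·g = 16400 × 9.81 = 1.6088×10^5 N.
Dynamic pressure q = 0.5 × 1.112 × 151² = 12680 Pa.
CL = 2W/(ρv²S) = 2×1.6088×10^5/(1.112×151²×65.8) = 0.1929.
CD = 0.0203 + 0.055 × 0.1929² = 0.02235.
D = q·S·CD = 12680 × 65.8 × 0.02235 = 18640 N

D = 18600 N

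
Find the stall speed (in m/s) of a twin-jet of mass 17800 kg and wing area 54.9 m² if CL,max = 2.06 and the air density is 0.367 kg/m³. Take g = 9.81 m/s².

Stall occurs when L = W at CL,max. W = mg = 17800 × 9.81 = 1.746×10^5 N.
V_stall = √(2W/(ρ·S·CL,max)) = √(2 × 1.746×10^5 / (0.367 × 54.9 × 2.06))
V_stall = √8414 = 91.7 m/s

V_stall = 91.7 m/s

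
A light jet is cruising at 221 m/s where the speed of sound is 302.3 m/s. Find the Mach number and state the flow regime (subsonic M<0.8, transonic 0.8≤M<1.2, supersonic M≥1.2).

M = v/a = 221 / 302.3 = 0.731
M = 0.731 → subsonic.

M = 0.731 (subsonic)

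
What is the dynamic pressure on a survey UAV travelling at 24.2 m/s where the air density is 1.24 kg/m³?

q = 363 Pa

q = ½ρv² = ½ × 1.24 × 24.2² = 363 Pa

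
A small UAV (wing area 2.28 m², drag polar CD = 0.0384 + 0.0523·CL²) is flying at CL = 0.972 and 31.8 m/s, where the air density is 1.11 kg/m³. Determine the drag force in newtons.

D = 112 N

CD = 0.0384 + 0.0523 × 0.972² = 0.08781
D = ½ρv²S·CD = ½ × 1.11 × 31.8² × 2.28 × 0.08781 = 112 N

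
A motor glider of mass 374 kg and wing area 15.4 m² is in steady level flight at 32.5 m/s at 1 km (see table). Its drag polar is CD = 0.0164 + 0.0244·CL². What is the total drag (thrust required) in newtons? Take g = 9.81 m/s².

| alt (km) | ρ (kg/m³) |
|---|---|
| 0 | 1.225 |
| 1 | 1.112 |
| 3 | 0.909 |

At 1 km, from the table: ρ = 1.112 kg/m³.
Weight W = mg = 374 × 9.81 = 3668.9 N; in level flight L = W.
Dynamic pressure q = 0.5 × 1.112 × 32.5² = 587.3 Pa.
CL = W/(q·S) = 3668.9 / (587.3 × 15.4) = 0.4057.
CD = 0.0164 + 0.0244 × 0.4057² = 0.02042.
D = q·S·CD = 587.3 × 15.4 × 0.02042 = 184.6 N

D = 185 N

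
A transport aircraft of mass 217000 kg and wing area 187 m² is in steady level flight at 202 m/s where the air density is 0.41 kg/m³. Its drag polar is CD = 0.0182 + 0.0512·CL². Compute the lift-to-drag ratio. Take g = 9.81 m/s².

L/D = 12

Level flight ⇒ L = W = m·g = 217000 × 9.81 = 2.1288×10^6 N.
q = ½ρv² = ½ × 0.41 × 202² = 8365 Pa.
CL = 2W/(ρv²S) = 2×2.1288×10^6/(0.41×202²×187) = 1.361.
CD = 0.0182 + 0.0512 × 1.361² = 0.113.
L/D = CL/CD = 1.361 / 0.113 = 12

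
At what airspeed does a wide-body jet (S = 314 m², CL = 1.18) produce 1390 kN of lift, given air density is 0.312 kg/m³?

L = ½ρv²S·CL ⇒ v = √(2L/(ρ·S·CL))
v = √(2 × 1.39×10^6 / (0.312 × 314 × 1.18)) = √24050 = 155 m/s

v = 155 m/s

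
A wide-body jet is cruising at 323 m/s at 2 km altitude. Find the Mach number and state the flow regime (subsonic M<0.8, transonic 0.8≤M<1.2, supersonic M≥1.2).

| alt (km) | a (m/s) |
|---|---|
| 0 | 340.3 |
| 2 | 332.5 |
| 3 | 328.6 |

M = 0.971 (transonic)

At 2 km, from the table: a = 332.5 m/s.
M = v/a = 323 / 332.5 = 0.971
M = 0.971 → transonic.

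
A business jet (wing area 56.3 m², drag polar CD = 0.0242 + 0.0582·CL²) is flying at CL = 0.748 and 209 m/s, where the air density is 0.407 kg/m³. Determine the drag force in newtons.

CD = 0.0242 + 0.0582 × 0.748² = 0.05676
D = ½ρv²S·CD = ½ × 0.407 × 209² × 56.3 × 0.05676 = 28400 N

D = 28400 N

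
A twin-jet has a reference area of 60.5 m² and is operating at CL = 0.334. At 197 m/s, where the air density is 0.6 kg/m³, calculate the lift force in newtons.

L = 2.35×10^5 N

L = ½ρv²S·CL = ½ × 0.6 × 197² × 60.5 × 0.334 = 2.35×10^5 N ≈ 235 kN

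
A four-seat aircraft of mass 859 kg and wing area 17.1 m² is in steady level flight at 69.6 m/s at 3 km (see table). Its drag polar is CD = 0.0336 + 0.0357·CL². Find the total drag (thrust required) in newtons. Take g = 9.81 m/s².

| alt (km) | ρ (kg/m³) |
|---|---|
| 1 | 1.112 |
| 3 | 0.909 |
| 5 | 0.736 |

D = 1330 N

At 3 km, from the table: ρ = 0.909 kg/m³.
Weight W = mg = 859 × 9.81 = 8426.8 N; in level flight L = W.
Dynamic pressure q = 0.5 × 0.909 × 69.6² = 2202 Pa.
CL = 2W/(ρv²S) = 2×8426.8/(0.909×69.6²×17.1) = 0.2238.
CD = 0.0336 + 0.0357 × 0.2238² = 0.03539.
D = q·S·CD = 2202 × 17.1 × 0.03539 = 1332 N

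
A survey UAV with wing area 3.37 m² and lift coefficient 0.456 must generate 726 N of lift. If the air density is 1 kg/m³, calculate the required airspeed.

L = ½ρv²S·CL ⇒ v = √(2L/(ρ·S·CL))
v = √(2 × 726 / (1 × 3.37 × 0.456)) = √944.9 = 30.7 m/s

v = 30.7 m/s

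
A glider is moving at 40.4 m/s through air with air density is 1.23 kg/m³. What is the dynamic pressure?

q = 1000 Pa

q = ½ρv² = ½ × 1.23 × 40.4² = 1000 Pa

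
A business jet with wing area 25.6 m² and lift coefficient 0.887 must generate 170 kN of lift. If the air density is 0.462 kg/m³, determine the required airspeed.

v = 180 m/s

L = ½ρv²S·CL ⇒ v = √(2L/(ρ·S·CL))
v = √(2 × 1.7×10^5 / (0.462 × 25.6 × 0.887)) = √32410 = 180 m/s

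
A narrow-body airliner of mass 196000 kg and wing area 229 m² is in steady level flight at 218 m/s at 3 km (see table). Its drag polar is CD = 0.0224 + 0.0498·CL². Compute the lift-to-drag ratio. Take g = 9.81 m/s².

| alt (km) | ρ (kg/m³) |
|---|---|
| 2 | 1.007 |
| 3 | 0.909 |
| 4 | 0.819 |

At 3 km, from the table: ρ = 0.909 kg/m³.
In steady level flight, lift balances weight: W = mg = 196000 × 9.81 = 1.9228×10^6 N.
q = ½ρv² = ½ × 0.909 × 218² = 21600 Pa.
CL = 2W/(ρv²S) = 2×1.9228×10^6/(0.909×218²×229) = 0.3887.
CD = 0.0224 + 0.0498 × 0.3887² = 0.02993.
L/D = CL/CD = 0.3887 / 0.02993 = 13

L/D = 13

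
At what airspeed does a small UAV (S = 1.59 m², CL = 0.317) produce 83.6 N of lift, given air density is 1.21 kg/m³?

L = ½ρv²S·CL ⇒ v = √(2L/(ρ·S·CL))
v = √(2 × 83.6 / (1.21 × 1.59 × 0.317)) = √274.2 = 16.6 m/s

v = 16.6 m/s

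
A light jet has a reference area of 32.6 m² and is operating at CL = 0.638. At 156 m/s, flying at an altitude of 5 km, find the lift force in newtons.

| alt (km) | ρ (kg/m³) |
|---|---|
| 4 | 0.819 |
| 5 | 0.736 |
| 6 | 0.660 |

L = 1.86×10^5 N

At 5 km, from the table: ρ = 0.736 kg/m³.
L = ½ρv²S·CL = ½ × 0.736 × 156² × 32.6 × 0.638 = 1.86×10^5 N ≈ 186 kN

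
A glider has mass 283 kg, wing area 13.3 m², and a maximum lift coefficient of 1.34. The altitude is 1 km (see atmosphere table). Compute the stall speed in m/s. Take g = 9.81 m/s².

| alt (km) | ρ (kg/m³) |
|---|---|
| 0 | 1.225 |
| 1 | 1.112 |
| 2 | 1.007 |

At 1 km, from the table: ρ = 1.112 kg/m³.
At stall, lift equals weight: L = W = m·g = 283 × 9.81 = 2776 N.
From L = ½ρV²S·CL,max = W: V_stall = √(2W/(ρSCL,max)) = √(2·2776/(1.112·13.3·1.34))
V_stall = √280.2 = 16.7 m/s

V_stall = 16.7 m/s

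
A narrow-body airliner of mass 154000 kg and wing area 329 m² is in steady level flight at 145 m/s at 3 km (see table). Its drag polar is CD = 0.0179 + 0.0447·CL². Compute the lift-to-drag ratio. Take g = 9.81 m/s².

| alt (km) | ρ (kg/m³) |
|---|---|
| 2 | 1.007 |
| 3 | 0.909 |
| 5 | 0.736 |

At 3 km, from the table: ρ = 0.909 kg/m³.
In steady level flight, lift balances weight: W = mg = 154000 × 9.81 = 1.5107×10^6 N.
Dynamic pressure q = 0.5 × 0.909 × 145² = 9556 Pa.
CL = 2W/(ρv²S) = 2×1.5107×10^6/(0.909×145²×329) = 0.4805.
CD = 0.0179 + 0.0447 × 0.4805² = 0.02822.
L/D = CL/CD = 0.4805 / 0.02822 = 17

L/D = 17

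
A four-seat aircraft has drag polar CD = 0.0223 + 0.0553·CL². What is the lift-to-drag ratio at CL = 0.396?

L/D = 12.8

CD = 0.0223 + 0.0553 × 0.396² = 0.03097
L/D = CL/CD = 0.396 / 0.03097 = 12.8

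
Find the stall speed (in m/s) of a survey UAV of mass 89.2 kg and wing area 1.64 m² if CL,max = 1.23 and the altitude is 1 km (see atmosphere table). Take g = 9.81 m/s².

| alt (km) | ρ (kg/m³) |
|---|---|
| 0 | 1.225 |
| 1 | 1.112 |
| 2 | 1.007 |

At 1 km, from the table: ρ = 1.112 kg/m³.
At stall, lift equals weight: L = W = m·g = 89.2 × 9.81 = 875.1 N.
From L = ½ρV²S·CL,max = W: V_stall = √(2W/(ρSCL,max)) = √(2·875.1/(1.112·1.64·1.23))
V_stall = √780.2 = 27.9 m/s

V_stall = 27.9 m/s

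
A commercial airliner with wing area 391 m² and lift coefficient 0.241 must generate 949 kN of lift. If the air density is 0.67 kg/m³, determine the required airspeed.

L = ½ρv²S·CL ⇒ v = √(2L/(ρ·S·CL))
v = √(2 × 9.49×10^5 / (0.67 × 391 × 0.241)) = √30060 = 173 m/s

v = 173 m/s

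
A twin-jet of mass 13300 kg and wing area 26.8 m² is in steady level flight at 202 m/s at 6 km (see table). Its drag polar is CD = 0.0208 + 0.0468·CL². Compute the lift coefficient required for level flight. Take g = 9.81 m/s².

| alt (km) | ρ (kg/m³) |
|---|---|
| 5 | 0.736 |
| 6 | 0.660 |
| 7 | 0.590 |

CL = 0.362

At 6 km, from the table: ρ = 0.660 kg/m³.
Weight W = mg = 13300 × 9.81 = 1.3047×10^5 N; in level flight L = W.
Dynamic pressure q = 0.5 × 0.66 × 202² = 13470 Pa.
Required CL = L/(qS) = 1.3047×10^5/(13470·26.8) = 0.3616.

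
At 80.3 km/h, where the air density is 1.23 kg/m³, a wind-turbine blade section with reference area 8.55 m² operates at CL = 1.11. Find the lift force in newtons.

Convert speed: v = 80.3 km/h ÷ 3.6 = 22.31 m/s.
Dynamic pressure q = ½ρv² = ½ × 1.23 × 22.31² = 306 Pa.
L = q·S·CL = 306 × 8.55 × 1.11 = 2900 N

L = 2900 N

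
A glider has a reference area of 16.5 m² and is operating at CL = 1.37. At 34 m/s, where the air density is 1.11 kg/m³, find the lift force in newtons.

Dynamic pressure q = ½ρv² = ½ × 1.11 × 34² = 641.6 Pa.
L = q·S·CL = 641.6 × 16.5 × 1.37 = 14500 N ≈ 14.5 kN

L = 14500 N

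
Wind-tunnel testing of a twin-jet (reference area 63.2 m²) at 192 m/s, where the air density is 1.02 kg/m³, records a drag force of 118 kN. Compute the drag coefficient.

From D = ½ρv²S·CD, rearranging gives CD = 2D/(ρv²S).
CD = 2 × 1.18×10^5 / (1.02 × 192² × 63.2) = 0.0993

CD = 0.0993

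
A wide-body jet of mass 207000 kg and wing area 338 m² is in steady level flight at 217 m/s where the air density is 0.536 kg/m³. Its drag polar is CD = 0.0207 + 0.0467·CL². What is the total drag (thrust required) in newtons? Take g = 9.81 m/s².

D = 1.33×10^5 N

Level flight ⇒ L = W = m·g = 207000 × 9.81 = 2.0307×10^6 N.
Dynamic pressure q = 0.5 × 0.536 × 217² = 12620 Pa.
Required CL = L/(qS) = 2.0307×10^6/(12620·338) = 0.4761.
CD = 0.0207 + 0.0467 × 0.4761² = 0.03128.
D = q·S·CD = 12620 × 338 × 0.03128 = 1.334×10^5 N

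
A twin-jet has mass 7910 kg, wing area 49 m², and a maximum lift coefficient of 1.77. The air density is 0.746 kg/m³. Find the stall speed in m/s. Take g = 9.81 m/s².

V_stall = 49 m/s

Weight W = mg = 7910 × 9.81 = 77600 N.
From L = ½ρV²S·CL,max = W: V_stall = √(2W/(ρSCL,max)) = √(2·77600/(0.746·49·1.77))
V_stall = √2399 = 49 m/s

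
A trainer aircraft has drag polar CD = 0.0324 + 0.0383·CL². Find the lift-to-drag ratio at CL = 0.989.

CD = 0.0324 + 0.0383 × 0.989² = 0.06986
L/D = CL/CD = 0.989 / 0.06986 = 14.2

L/D = 14.2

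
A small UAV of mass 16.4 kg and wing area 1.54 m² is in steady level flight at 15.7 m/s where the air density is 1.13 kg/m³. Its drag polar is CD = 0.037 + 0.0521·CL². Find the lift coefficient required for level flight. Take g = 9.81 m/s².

CL = 0.75

In steady level flight, lift balances weight: W = mg = 16.4 × 9.81 = 160.88 N.
q = ½ρv² = ½ × 1.13 × 15.7² = 139.3 Pa.
CL = W/(q·S) = 160.88 / (139.3 × 1.54) = 0.7501.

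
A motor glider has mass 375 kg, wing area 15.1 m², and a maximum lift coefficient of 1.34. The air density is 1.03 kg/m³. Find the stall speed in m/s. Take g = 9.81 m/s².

Stall occurs when L = W at CL,max. W = mg = 375 × 9.81 = 3679 N.
From L = ½ρV²S·CL,max = W: V_stall = √(2W/(ρSCL,max)) = √(2·3679/(1.03·15.1·1.34))
V_stall = √353 = 18.8 m/s

V_stall = 18.8 m/s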